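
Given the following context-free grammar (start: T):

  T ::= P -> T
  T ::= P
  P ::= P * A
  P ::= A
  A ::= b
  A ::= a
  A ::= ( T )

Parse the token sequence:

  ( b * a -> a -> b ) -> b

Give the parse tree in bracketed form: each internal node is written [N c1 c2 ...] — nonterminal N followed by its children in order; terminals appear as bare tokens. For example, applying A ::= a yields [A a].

[T [P [A ( [T [P [P [A b]] * [A a]] -> [T [P [A a]] -> [T [P [A b]]]]] )]] -> [T [P [A b]]]]

T
P -> T
A -> T
( T ) -> T
( P -> T ) -> T
( P * A -> T ) -> T
( A * A -> T ) -> T
( b * A -> T ) -> T
( b * a -> T ) -> T
( b * a -> P -> T ) -> T
( b * a -> A -> T ) -> T
( b * a -> a -> T ) -> T
( b * a -> a -> P ) -> T
( b * a -> a -> A ) -> T
( b * a -> a -> b ) -> T
( b * a -> a -> b ) -> P
( b * a -> a -> b ) -> A
( b * a -> a -> b ) -> b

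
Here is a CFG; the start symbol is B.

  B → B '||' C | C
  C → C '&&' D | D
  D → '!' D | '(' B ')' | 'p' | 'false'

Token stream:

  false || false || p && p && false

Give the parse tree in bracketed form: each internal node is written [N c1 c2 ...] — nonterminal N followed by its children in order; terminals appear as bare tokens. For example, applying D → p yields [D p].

[B [B [B [C [D false]]] || [C [D false]]] || [C [C [C [D p]] && [D p]] && [D false]]]

B
B || C
B || C || C
C || C || C
D || C || C
false || C || C
false || D || C
false || false || C
false || false || C && D
false || false || C && D && D
false || false || D && D && D
false || false || p && D && D
false || false || p && p && D
false || false || p && p && false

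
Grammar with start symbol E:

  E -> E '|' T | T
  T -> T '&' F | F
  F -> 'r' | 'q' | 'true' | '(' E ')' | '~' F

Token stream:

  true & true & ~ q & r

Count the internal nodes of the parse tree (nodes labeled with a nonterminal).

[E [T [T [T [T [F true]] & [F true]] & [F ~ [F q]]] & [F r]]]

10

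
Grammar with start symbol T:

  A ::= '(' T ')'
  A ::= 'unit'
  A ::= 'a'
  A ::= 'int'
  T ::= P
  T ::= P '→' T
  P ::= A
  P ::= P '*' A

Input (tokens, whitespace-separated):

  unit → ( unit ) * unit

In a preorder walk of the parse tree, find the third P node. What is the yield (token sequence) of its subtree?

[T [P [A unit]] → [T [P [P [A ( [T [P [A unit]]] )]] * [A unit]]]]

( unit )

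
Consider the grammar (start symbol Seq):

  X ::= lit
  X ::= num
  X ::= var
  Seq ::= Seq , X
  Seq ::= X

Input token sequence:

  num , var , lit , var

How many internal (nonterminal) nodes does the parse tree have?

[Seq [Seq [Seq [Seq [X num]] , [X var]] , [X lit]] , [X var]]

8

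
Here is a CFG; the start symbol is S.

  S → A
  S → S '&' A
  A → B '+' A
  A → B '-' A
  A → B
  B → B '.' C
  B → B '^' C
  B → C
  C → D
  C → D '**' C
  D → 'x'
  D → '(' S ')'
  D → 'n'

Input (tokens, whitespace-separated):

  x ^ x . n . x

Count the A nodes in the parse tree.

1

[S [A [B [B [B [B [C [D x]]] ^ [C [D x]]] . [C [D n]]] . [C [D x]]]]]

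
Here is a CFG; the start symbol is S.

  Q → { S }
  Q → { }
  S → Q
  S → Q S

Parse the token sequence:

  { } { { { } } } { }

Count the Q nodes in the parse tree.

5

[S [Q { }] [S [Q { [S [Q { [S [Q { }]] }]] }] [S [Q { }]]]]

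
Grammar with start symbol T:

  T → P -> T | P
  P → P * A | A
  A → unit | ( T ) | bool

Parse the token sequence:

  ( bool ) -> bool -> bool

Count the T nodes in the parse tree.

4

[T [P [A ( [T [P [A bool]]] )]] -> [T [P [A bool]] -> [T [P [A bool]]]]]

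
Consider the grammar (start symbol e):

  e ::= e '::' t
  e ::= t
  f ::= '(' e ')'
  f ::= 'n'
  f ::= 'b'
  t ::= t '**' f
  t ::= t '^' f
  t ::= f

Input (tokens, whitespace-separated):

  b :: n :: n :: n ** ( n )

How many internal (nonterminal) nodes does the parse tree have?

[e [e [e [e [t [f b]]] :: [t [f n]]] :: [t [f n]]] :: [t [t [f n]] ** [f ( [e [t [f n]]] )]]]

17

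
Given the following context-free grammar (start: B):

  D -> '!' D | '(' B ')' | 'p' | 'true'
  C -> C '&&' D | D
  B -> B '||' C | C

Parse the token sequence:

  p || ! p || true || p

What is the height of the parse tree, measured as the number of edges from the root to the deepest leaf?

[B [B [B [B [C [D p]]] || [C [D ! [D p]]]] || [C [D true]]] || [C [D p]]]

6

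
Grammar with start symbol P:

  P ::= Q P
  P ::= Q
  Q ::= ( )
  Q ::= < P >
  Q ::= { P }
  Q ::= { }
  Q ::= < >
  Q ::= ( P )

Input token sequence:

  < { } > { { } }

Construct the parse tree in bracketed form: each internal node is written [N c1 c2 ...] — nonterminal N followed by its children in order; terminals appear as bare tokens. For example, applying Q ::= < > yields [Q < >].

P
Q P
< P > P
< Q > P
< { } > P
< { } > Q
< { } > { P }
< { } > { Q }
< { } > { { } }

[P [Q < [P [Q { }]] >] [P [Q { [P [Q { }]] }]]]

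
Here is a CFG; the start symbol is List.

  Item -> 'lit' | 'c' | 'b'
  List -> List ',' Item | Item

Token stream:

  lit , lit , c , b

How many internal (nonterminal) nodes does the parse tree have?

[List [List [List [List [Item lit]] , [Item lit]] , [Item c]] , [Item b]]

8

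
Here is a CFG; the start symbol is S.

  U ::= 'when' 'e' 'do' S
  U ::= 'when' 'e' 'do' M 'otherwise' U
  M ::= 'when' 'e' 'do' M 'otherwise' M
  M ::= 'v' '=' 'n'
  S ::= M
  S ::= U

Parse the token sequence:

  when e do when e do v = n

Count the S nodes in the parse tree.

[S [U when e do [S [U when e do [S [M v = n]]]]]]

3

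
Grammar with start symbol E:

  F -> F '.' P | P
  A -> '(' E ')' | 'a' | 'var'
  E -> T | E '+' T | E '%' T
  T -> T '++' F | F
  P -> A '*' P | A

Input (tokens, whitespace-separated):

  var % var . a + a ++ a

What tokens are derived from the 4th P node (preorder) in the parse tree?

[E [E [E [T [F [P [A var]]]]] % [T [F [F [P [A var]]] . [P [A a]]]]] + [T [T [F [P [A a]]]] ++ [F [P [A a]]]]]

a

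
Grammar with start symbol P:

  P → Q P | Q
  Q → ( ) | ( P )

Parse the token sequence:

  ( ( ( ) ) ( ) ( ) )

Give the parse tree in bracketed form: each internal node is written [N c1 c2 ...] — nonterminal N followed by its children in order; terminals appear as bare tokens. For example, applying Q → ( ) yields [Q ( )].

P
Q
( P )
( Q P )
( ( P ) P )
( ( Q ) P )
( ( ( ) ) P )
( ( ( ) ) Q P )
( ( ( ) ) ( ) P )
( ( ( ) ) ( ) Q )
( ( ( ) ) ( ) ( ) )

[P [Q ( [P [Q ( [P [Q ( )]] )] [P [Q ( )] [P [Q ( )]]]] )]]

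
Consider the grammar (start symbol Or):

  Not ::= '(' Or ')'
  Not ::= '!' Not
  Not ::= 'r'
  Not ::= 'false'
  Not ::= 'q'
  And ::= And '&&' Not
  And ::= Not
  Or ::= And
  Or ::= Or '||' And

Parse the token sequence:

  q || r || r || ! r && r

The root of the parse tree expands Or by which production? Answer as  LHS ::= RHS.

Or ::= Or '||' And

[Or [Or [Or [Or [And [Not q]]] || [And [Not r]]] || [And [Not r]]] || [And [And [Not ! [Not r]]] && [Not r]]]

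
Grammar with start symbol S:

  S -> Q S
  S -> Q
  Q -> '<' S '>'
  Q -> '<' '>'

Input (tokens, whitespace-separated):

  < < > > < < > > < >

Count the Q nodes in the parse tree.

5

[S [Q < [S [Q < >]] >] [S [Q < [S [Q < >]] >] [S [Q < >]]]]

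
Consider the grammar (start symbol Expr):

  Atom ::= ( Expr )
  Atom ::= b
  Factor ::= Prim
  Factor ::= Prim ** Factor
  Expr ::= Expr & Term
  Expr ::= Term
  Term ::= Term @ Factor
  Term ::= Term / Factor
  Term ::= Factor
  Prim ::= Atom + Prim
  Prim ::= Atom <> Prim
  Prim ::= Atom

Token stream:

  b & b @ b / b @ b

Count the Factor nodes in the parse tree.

[Expr [Expr [Term [Factor [Prim [Atom b]]]]] & [Term [Term [Term [Term [Factor [Prim [Atom b]]]] @ [Factor [Prim [Atom b]]]] / [Factor [Prim [Atom b]]]] @ [Factor [Prim [Atom b]]]]]

5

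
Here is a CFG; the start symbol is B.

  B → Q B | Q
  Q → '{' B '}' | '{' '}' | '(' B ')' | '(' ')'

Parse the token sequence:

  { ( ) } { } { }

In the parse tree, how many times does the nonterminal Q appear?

4

[B [Q { [B [Q ( )]] }] [B [Q { }] [B [Q { }]]]]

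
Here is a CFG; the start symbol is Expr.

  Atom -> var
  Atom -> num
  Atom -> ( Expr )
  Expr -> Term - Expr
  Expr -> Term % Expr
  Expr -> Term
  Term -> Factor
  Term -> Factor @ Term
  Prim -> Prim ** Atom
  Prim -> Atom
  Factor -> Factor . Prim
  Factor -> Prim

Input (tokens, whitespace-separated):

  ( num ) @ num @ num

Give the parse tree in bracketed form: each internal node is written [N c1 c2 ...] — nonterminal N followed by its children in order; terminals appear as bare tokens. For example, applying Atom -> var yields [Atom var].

[Expr [Term [Factor [Prim [Atom ( [Expr [Term [Factor [Prim [Atom num]]]]] )]]] @ [Term [Factor [Prim [Atom num]]] @ [Term [Factor [Prim [Atom num]]]]]]]

Expr
Term
Factor @ Term
Prim @ Term
Atom @ Term
( Expr ) @ Term
( Term ) @ Term
( Factor ) @ Term
( Prim ) @ Term
( Atom ) @ Term
( num ) @ Term
( num ) @ Factor @ Term
( num ) @ Prim @ Term
( num ) @ Atom @ Term
( num ) @ num @ Term
( num ) @ num @ Factor
( num ) @ num @ Prim
( num ) @ num @ Atom
( num ) @ num @ num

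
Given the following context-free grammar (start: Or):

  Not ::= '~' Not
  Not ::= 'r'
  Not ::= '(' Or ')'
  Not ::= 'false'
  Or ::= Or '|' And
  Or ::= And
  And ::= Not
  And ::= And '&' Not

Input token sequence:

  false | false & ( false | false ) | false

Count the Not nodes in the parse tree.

6

[Or [Or [Or [And [Not false]]] | [And [And [Not false]] & [Not ( [Or [Or [And [Not false]]] | [And [Not false]]] )]]] | [And [Not false]]]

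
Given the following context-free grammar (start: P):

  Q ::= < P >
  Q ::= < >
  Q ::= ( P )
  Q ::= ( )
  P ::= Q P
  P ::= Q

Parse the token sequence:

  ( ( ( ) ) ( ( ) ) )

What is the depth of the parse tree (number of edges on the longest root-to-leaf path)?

7

[P [Q ( [P [Q ( [P [Q ( )]] )] [P [Q ( [P [Q ( )]] )]]] )]]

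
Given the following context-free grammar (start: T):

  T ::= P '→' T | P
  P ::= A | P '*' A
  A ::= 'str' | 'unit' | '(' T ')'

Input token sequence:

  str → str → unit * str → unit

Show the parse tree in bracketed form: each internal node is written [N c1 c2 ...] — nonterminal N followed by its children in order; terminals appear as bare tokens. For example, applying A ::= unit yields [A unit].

[T [P [A str]] → [T [P [A str]] → [T [P [P [A unit]] * [A str]] → [T [P [A unit]]]]]]

T
P → T
A → T
str → T
str → P → T
str → A → T
str → str → T
str → str → P → T
str → str → P * A → T
str → str → A * A → T
str → str → unit * A → T
str → str → unit * str → T
str → str → unit * str → P
str → str → unit * str → A
str → str → unit * str → unit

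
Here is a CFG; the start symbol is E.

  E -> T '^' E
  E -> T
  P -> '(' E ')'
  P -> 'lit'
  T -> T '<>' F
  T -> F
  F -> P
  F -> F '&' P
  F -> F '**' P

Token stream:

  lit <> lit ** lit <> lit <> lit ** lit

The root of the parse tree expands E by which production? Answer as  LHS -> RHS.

E -> T

[E [T [T [T [T [F [P lit]]] <> [F [F [P lit]] ** [P lit]]] <> [F [P lit]]] <> [F [F [P lit]] ** [P lit]]]]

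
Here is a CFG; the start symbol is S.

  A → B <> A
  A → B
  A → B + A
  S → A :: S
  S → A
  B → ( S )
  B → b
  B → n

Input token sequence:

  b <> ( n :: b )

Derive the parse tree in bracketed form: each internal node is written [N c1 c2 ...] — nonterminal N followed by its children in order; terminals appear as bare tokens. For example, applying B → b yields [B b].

[S [A [B b] <> [A [B ( [S [A [B n]] :: [S [A [B b]]]] )]]]]

S
A
B <> A
b <> A
b <> B
b <> ( S )
b <> ( A :: S )
b <> ( B :: S )
b <> ( n :: S )
b <> ( n :: A )
b <> ( n :: B )
b <> ( n :: b )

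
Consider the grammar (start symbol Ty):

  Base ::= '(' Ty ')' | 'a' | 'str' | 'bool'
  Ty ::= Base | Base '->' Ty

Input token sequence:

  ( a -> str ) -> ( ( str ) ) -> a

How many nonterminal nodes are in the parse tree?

[Ty [Base ( [Ty [Base a] -> [Ty [Base str]]] )] -> [Ty [Base ( [Ty [Base ( [Ty [Base str]] )]] )] -> [Ty [Base a]]]]

14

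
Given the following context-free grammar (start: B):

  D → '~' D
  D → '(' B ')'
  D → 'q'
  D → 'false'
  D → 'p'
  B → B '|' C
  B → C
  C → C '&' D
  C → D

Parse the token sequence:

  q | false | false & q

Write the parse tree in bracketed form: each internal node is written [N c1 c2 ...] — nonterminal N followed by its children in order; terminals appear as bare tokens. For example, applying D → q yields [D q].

B
B | C
B | C | C
C | C | C
D | C | C
q | C | C
q | D | C
q | false | C
q | false | C & D
q | false | D & D
q | false | false & D
q | false | false & q

[B [B [B [C [D q]]] | [C [D false]]] | [C [C [D false]] & [D q]]]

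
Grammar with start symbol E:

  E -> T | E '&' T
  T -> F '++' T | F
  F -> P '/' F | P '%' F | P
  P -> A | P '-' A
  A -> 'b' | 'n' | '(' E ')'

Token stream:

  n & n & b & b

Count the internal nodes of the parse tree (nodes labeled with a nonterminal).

[E [E [E [E [T [F [P [A n]]]]] & [T [F [P [A n]]]]] & [T [F [P [A b]]]]] & [T [F [P [A b]]]]]

20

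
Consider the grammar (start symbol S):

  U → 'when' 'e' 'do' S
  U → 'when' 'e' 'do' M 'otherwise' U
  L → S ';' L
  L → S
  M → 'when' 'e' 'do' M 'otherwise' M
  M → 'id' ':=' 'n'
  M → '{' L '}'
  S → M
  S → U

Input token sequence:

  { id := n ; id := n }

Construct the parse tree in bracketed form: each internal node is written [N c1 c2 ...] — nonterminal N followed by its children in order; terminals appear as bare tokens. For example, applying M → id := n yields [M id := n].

[S [M { [L [S [M id := n]] ; [L [S [M id := n]]]] }]]

S
M
{ L }
{ S ; L }
{ M ; L }
{ id := n ; L }
{ id := n ; S }
{ id := n ; M }
{ id := n ; id := n }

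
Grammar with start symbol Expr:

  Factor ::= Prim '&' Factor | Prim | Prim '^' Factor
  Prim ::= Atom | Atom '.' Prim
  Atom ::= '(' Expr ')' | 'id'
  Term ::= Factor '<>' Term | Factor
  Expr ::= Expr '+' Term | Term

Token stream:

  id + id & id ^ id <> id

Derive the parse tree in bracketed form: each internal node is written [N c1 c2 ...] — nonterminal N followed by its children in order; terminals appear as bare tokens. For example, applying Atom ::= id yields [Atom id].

[Expr [Expr [Term [Factor [Prim [Atom id]]]]] + [Term [Factor [Prim [Atom id]] & [Factor [Prim [Atom id]] ^ [Factor [Prim [Atom id]]]]] <> [Term [Factor [Prim [Atom id]]]]]]

Expr
Expr + Term
Term + Term
Factor + Term
Prim + Term
Atom + Term
id + Term
id + Factor <> Term
id + Prim & Factor <> Term
id + Atom & Factor <> Term
id + id & Factor <> Term
id + id & Prim ^ Factor <> Term
id + id & Atom ^ Factor <> Term
id + id & id ^ Factor <> Term
id + id & id ^ Prim <> Term
id + id & id ^ Atom <> Term
id + id & id ^ id <> Term
id + id & id ^ id <> Factor
id + id & id ^ id <> Prim
id + id & id ^ id <> Atom
id + id & id ^ id <> id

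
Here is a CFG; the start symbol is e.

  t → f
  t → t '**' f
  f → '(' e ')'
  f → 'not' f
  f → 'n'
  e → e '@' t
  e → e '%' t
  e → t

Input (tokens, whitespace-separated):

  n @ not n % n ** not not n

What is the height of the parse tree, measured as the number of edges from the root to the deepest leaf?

5

[e [e [e [t [f n]]] @ [t [f not [f n]]]] % [t [t [f n]] ** [f not [f not [f n]]]]]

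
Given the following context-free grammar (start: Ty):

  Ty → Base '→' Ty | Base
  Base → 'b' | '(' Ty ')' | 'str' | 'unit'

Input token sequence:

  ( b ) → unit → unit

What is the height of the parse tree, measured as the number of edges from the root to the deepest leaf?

4

[Ty [Base ( [Ty [Base b]] )] → [Ty [Base unit] → [Ty [Base unit]]]]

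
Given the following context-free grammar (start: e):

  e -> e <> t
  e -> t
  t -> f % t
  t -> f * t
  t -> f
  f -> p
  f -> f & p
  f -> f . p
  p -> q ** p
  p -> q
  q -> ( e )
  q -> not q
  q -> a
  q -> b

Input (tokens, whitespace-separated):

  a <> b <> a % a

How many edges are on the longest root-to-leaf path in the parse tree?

[e [e [e [t [f [p [q a]]]]] <> [t [f [p [q b]]]]] <> [t [f [p [q a]]] % [t [f [p [q a]]]]]]

7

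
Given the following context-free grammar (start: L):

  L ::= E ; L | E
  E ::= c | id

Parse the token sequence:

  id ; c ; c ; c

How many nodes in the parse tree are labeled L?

[L [E id] ; [L [E c] ; [L [E c] ; [L [E c]]]]]

4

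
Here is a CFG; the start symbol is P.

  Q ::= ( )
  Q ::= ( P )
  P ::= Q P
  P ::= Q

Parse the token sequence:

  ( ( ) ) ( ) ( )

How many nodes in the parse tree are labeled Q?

[P [Q ( [P [Q ( )]] )] [P [Q ( )] [P [Q ( )]]]]

4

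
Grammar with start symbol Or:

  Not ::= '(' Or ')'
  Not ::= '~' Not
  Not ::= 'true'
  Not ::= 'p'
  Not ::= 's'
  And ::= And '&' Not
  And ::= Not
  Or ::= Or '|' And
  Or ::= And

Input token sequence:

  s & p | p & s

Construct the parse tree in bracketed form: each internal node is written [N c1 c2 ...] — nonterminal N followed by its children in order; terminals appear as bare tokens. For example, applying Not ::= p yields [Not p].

Or
Or | And
And | And
And & Not | And
Not & Not | And
s & Not | And
s & p | And
s & p | And & Not
s & p | Not & Not
s & p | p & Not
s & p | p & s

[Or [Or [And [And [Not s]] & [Not p]]] | [And [And [Not p]] & [Not s]]]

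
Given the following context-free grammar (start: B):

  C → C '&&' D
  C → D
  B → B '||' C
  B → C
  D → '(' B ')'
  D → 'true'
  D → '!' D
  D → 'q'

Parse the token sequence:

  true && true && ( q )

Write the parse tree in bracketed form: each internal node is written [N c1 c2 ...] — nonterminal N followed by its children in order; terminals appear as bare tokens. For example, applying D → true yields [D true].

[B [C [C [C [D true]] && [D true]] && [D ( [B [C [D q]]] )]]]

B
C
C && D
C && D && D
D && D && D
true && D && D
true && true && D
true && true && ( B )
true && true && ( C )
true && true && ( D )
true && true && ( q )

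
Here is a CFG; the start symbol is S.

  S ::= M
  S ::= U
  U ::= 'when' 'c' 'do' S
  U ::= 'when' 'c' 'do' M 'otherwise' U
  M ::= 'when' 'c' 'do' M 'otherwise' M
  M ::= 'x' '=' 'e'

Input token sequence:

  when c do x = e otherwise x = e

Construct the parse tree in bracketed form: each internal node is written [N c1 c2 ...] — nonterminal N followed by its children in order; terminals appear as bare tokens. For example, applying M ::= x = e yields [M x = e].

S
M
when c do M otherwise M
when c do x = e otherwise M
when c do x = e otherwise x = e

[S [M when c do [M x = e] otherwise [M x = e]]]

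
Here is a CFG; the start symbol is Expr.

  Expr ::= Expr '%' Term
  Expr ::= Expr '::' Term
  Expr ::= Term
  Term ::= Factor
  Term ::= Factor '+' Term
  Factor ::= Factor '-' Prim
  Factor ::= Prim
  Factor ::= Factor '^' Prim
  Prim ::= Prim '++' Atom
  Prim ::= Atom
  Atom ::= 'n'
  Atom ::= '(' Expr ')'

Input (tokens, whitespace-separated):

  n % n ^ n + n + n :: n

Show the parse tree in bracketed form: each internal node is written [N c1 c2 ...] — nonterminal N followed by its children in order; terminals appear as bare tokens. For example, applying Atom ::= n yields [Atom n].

[Expr [Expr [Expr [Term [Factor [Prim [Atom n]]]]] % [Term [Factor [Factor [Prim [Atom n]]] ^ [Prim [Atom n]]] + [Term [Factor [Prim [Atom n]]] + [Term [Factor [Prim [Atom n]]]]]]] :: [Term [Factor [Prim [Atom n]]]]]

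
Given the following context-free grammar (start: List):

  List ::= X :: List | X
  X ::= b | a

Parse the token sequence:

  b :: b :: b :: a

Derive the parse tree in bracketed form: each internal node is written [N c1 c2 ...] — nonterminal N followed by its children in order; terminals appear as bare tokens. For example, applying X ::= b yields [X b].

List
X :: List
b :: List
b :: X :: List
b :: b :: List
b :: b :: X :: List
b :: b :: b :: List
b :: b :: b :: X
b :: b :: b :: a

[List [X b] :: [List [X b] :: [List [X b] :: [List [X a]]]]]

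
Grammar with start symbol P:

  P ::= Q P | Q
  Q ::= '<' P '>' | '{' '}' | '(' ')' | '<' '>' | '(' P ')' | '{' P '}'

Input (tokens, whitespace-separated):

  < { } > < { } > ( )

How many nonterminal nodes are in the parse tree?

[P [Q < [P [Q { }]] >] [P [Q < [P [Q { }]] >] [P [Q ( )]]]]

10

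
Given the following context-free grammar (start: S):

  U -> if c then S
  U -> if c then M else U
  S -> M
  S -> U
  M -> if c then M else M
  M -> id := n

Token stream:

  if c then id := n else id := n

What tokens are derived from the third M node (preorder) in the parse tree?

id := n

[S [M if c then [M id := n] else [M id := n]]]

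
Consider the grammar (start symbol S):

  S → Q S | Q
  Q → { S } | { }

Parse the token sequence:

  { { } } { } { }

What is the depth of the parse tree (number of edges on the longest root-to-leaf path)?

[S [Q { [S [Q { }]] }] [S [Q { }] [S [Q { }]]]]

4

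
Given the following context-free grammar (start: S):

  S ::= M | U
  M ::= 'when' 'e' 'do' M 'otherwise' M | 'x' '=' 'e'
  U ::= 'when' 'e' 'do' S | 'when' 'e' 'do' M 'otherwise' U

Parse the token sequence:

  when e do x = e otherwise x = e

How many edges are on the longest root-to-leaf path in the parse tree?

[S [M when e do [M x = e] otherwise [M x = e]]]

3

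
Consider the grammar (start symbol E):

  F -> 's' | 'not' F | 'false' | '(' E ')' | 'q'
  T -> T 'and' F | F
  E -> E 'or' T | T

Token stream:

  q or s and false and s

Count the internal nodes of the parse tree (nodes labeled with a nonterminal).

[E [E [T [F q]]] or [T [T [T [F s]] and [F false]] and [F s]]]

10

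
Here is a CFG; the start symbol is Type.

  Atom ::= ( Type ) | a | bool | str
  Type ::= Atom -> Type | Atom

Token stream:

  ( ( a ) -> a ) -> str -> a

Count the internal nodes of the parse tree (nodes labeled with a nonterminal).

[Type [Atom ( [Type [Atom ( [Type [Atom a]] )] -> [Type [Atom a]]] )] -> [Type [Atom str] -> [Type [Atom a]]]]

12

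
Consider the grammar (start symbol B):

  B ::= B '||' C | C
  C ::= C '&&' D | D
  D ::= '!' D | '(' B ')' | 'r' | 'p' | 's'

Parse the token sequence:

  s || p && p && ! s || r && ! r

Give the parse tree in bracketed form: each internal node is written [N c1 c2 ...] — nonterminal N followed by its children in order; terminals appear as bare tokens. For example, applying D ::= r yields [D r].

B
B || C
B || C || C
C || C || C
D || C || C
s || C || C
s || C && D || C
s || C && D && D || C
s || D && D && D || C
s || p && D && D || C
s || p && p && D || C
s || p && p && ! D || C
s || p && p && ! s || C
s || p && p && ! s || C && D
s || p && p && ! s || D && D
s || p && p && ! s || r && D
s || p && p && ! s || r && ! D
s || p && p && ! s || r && ! r

[B [B [B [C [D s]]] || [C [C [C [D p]] && [D p]] && [D ! [D s]]]] || [C [C [D r]] && [D ! [D r]]]]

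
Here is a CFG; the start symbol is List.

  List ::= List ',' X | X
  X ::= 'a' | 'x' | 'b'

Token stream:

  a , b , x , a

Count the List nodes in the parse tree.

4

[List [List [List [List [X a]] , [X b]] , [X x]] , [X a]]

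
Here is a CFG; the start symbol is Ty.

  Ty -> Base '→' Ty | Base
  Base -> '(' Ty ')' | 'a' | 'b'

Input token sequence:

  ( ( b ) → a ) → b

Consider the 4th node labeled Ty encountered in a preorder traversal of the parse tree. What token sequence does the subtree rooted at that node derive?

[Ty [Base ( [Ty [Base ( [Ty [Base b]] )] → [Ty [Base a]]] )] → [Ty [Base b]]]

a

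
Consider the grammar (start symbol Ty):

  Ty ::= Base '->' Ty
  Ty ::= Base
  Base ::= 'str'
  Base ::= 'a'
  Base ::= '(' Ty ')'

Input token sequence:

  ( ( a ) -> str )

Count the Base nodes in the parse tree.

4

[Ty [Base ( [Ty [Base ( [Ty [Base a]] )] -> [Ty [Base str]]] )]]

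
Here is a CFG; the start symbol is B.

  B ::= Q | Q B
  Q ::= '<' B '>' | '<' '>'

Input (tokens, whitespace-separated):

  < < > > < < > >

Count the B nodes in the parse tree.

[B [Q < [B [Q < >]] >] [B [Q < [B [Q < >]] >]]]

4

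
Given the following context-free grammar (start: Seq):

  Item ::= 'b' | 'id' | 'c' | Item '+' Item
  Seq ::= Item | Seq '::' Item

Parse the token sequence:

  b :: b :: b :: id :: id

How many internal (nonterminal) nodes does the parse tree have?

[Seq [Seq [Seq [Seq [Seq [Item b]] :: [Item b]] :: [Item b]] :: [Item id]] :: [Item id]]

10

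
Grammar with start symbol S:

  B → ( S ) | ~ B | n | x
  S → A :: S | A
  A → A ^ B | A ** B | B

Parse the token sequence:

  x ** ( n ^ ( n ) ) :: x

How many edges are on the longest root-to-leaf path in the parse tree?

9

[S [A [A [B x]] ** [B ( [S [A [A [B n]] ^ [B ( [S [A [B n]]] )]]] )]] :: [S [A [B x]]]]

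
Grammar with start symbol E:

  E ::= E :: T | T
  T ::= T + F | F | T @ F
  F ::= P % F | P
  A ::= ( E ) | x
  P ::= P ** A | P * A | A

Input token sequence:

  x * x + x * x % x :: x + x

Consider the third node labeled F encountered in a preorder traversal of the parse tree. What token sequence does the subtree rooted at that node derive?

[E [E [T [T [F [P [P [A x]] * [A x]]]] + [F [P [P [A x]] * [A x]] % [F [P [A x]]]]]] :: [T [T [F [P [A x]]]] + [F [P [A x]]]]]

x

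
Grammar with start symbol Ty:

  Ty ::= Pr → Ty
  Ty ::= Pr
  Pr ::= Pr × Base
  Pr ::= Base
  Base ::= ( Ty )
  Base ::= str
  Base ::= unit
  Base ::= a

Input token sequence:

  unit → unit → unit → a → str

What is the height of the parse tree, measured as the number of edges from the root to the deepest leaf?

7

[Ty [Pr [Base unit]] → [Ty [Pr [Base unit]] → [Ty [Pr [Base unit]] → [Ty [Pr [Base a]] → [Ty [Pr [Base str]]]]]]]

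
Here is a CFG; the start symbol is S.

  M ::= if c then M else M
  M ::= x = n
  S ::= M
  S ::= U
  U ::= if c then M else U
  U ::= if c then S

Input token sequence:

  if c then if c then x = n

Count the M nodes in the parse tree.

[S [U if c then [S [U if c then [S [M x = n]]]]]]

1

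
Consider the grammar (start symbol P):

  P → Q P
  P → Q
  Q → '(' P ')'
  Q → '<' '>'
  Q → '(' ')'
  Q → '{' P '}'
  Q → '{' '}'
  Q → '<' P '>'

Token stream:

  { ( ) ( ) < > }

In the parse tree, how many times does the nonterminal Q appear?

[P [Q { [P [Q ( )] [P [Q ( )] [P [Q < >]]]] }]]

4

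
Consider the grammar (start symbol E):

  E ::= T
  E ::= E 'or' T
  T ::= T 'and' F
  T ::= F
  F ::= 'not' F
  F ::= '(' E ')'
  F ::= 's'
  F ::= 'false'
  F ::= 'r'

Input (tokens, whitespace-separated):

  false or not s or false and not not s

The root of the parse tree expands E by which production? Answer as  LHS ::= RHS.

E ::= E 'or' T

[E [E [E [T [F false]]] or [T [F not [F s]]]] or [T [T [F false]] and [F not [F not [F s]]]]]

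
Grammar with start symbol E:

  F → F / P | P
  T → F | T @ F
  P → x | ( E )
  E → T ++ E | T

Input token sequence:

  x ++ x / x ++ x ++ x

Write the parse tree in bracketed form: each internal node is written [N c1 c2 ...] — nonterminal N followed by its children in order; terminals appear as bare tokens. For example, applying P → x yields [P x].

E
T ++ E
F ++ E
P ++ E
x ++ E
x ++ T ++ E
x ++ F ++ E
x ++ F / P ++ E
x ++ P / P ++ E
x ++ x / P ++ E
x ++ x / x ++ E
x ++ x / x ++ T ++ E
x ++ x / x ++ F ++ E
x ++ x / x ++ P ++ E
x ++ x / x ++ x ++ E
x ++ x / x ++ x ++ T
x ++ x / x ++ x ++ F
x ++ x / x ++ x ++ P
x ++ x / x ++ x ++ x

[E [T [F [P x]]] ++ [E [T [F [F [P x]] / [P x]]] ++ [E [T [F [P x]]] ++ [E [T [F [P x]]]]]]]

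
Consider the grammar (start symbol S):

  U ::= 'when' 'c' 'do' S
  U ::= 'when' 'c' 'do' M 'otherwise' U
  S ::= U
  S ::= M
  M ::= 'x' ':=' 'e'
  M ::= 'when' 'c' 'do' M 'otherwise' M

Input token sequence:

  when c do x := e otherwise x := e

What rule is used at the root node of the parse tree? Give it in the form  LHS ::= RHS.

[S [M when c do [M x := e] otherwise [M x := e]]]

S ::= M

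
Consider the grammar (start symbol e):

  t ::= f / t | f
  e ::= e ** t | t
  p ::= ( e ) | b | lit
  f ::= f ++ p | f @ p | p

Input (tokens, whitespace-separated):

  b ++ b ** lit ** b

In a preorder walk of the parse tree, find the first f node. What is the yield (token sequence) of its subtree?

b ++ b

[e [e [e [t [f [f [p b]] ++ [p b]]]] ** [t [f [p lit]]]] ** [t [f [p b]]]]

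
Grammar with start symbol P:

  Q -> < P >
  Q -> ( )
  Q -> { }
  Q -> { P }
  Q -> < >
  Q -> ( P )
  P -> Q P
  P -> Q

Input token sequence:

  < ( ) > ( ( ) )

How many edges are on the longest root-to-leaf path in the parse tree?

[P [Q < [P [Q ( )]] >] [P [Q ( [P [Q ( )]] )]]]

5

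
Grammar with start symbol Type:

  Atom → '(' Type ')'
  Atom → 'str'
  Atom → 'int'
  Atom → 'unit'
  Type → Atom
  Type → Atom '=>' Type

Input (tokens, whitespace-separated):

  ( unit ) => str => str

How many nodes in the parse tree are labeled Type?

4

[Type [Atom ( [Type [Atom unit]] )] => [Type [Atom str] => [Type [Atom str]]]]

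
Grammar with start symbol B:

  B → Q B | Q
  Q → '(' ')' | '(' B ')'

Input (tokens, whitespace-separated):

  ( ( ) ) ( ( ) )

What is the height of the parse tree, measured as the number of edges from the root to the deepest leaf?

[B [Q ( [B [Q ( )]] )] [B [Q ( [B [Q ( )]] )]]]

5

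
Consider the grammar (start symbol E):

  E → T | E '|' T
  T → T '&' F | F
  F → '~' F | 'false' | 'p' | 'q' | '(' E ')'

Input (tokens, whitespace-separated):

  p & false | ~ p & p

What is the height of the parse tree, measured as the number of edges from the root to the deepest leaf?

5

[E [E [T [T [F p]] & [F false]]] | [T [T [F ~ [F p]]] & [F p]]]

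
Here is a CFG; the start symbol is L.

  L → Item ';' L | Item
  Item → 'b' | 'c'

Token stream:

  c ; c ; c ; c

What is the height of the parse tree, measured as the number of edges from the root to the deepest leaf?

[L [Item c] ; [L [Item c] ; [L [Item c] ; [L [Item c]]]]]

5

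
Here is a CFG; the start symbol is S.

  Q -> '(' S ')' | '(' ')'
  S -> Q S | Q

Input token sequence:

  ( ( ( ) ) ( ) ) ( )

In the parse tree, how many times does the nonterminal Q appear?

5

[S [Q ( [S [Q ( [S [Q ( )]] )] [S [Q ( )]]] )] [S [Q ( )]]]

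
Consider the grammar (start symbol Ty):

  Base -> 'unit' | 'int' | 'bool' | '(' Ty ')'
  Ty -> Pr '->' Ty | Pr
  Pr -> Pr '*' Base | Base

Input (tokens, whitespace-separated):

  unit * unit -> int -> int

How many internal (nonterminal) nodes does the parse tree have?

[Ty [Pr [Pr [Base unit]] * [Base unit]] -> [Ty [Pr [Base int]] -> [Ty [Pr [Base int]]]]]

11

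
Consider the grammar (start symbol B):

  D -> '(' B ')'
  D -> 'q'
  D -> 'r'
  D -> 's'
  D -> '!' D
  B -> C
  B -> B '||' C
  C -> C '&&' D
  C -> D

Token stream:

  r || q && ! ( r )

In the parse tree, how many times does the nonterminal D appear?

5

[B [B [C [D r]]] || [C [C [D q]] && [D ! [D ( [B [C [D r]]] )]]]]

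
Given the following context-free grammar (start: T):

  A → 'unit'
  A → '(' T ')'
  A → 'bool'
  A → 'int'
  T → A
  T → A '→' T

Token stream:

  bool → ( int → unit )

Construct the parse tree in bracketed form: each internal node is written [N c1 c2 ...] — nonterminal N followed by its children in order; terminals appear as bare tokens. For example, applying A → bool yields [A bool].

[T [A bool] → [T [A ( [T [A int] → [T [A unit]]] )]]]

T
A → T
bool → T
bool → A
bool → ( T )
bool → ( A → T )
bool → ( int → T )
bool → ( int → A )
bool → ( int → unit )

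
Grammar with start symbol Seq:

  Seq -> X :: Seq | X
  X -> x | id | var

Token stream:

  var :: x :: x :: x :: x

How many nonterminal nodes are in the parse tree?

10

[Seq [X var] :: [Seq [X x] :: [Seq [X x] :: [Seq [X x] :: [Seq [X x]]]]]]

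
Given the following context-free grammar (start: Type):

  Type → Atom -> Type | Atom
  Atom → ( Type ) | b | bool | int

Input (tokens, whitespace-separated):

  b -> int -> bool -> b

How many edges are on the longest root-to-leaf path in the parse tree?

[Type [Atom b] -> [Type [Atom int] -> [Type [Atom bool] -> [Type [Atom b]]]]]

5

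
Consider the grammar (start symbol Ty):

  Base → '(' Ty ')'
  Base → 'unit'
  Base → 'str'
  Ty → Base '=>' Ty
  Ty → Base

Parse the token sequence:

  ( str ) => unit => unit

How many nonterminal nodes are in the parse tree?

8

[Ty [Base ( [Ty [Base str]] )] => [Ty [Base unit] => [Ty [Base unit]]]]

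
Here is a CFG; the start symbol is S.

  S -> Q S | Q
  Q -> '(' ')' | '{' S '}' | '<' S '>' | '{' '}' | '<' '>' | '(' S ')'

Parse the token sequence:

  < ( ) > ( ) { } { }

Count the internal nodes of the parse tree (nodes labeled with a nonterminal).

10

[S [Q < [S [Q ( )]] >] [S [Q ( )] [S [Q { }] [S [Q { }]]]]]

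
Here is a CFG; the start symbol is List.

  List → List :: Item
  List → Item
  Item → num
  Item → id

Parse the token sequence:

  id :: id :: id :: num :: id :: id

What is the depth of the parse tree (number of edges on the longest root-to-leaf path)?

[List [List [List [List [List [List [Item id]] :: [Item id]] :: [Item id]] :: [Item num]] :: [Item id]] :: [Item id]]

7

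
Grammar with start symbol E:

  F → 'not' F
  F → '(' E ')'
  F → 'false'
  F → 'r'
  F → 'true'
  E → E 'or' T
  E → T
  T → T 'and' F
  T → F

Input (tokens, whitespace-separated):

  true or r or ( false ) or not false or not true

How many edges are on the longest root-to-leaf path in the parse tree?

[E [E [E [E [E [T [F true]]] or [T [F r]]] or [T [F ( [E [T [F false]]] )]]] or [T [F not [F false]]]] or [T [F not [F true]]]]

8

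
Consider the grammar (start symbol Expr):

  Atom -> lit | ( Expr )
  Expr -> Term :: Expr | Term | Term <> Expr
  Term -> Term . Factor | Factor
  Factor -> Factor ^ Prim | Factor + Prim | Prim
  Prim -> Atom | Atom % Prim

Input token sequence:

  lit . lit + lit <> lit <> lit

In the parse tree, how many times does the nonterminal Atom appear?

5

[Expr [Term [Term [Factor [Prim [Atom lit]]]] . [Factor [Factor [Prim [Atom lit]]] + [Prim [Atom lit]]]] <> [Expr [Term [Factor [Prim [Atom lit]]]] <> [Expr [Term [Factor [Prim [Atom lit]]]]]]]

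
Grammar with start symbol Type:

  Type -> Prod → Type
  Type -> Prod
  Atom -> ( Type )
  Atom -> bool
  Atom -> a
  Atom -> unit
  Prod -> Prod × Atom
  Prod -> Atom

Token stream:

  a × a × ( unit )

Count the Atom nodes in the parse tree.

4

[Type [Prod [Prod [Prod [Atom a]] × [Atom a]] × [Atom ( [Type [Prod [Atom unit]]] )]]]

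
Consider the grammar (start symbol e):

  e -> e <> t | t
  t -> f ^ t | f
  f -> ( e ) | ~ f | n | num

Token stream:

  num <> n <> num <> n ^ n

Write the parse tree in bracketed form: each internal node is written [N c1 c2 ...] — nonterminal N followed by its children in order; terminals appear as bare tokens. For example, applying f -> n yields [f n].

[e [e [e [e [t [f num]]] <> [t [f n]]] <> [t [f num]]] <> [t [f n] ^ [t [f n]]]]

e
e <> t
e <> t <> t
e <> t <> t <> t
t <> t <> t <> t
f <> t <> t <> t
num <> t <> t <> t
num <> f <> t <> t
num <> n <> t <> t
num <> n <> f <> t
num <> n <> num <> t
num <> n <> num <> f ^ t
num <> n <> num <> n ^ t
num <> n <> num <> n ^ f
num <> n <> num <> n ^ n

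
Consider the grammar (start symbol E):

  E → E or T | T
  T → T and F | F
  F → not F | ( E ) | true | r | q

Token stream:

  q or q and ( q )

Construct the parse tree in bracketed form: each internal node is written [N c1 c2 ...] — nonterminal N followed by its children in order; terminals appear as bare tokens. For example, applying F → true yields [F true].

E
E or T
T or T
F or T
q or T
q or T and F
q or F and F
q or q and F
q or q and ( E )
q or q and ( T )
q or q and ( F )
q or q and ( q )

[E [E [T [F q]]] or [T [T [F q]] and [F ( [E [T [F q]]] )]]]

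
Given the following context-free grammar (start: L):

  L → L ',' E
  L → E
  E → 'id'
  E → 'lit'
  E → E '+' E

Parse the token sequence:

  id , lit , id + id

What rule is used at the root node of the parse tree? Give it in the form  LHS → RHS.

[L [L [L [E id]] , [E lit]] , [E [E id] + [E id]]]

L → L ',' E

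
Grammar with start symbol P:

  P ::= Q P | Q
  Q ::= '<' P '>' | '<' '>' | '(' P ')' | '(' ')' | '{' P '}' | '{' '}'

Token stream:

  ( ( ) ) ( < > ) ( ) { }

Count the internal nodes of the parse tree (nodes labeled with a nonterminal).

[P [Q ( [P [Q ( )]] )] [P [Q ( [P [Q < >]] )] [P [Q ( )] [P [Q { }]]]]]

12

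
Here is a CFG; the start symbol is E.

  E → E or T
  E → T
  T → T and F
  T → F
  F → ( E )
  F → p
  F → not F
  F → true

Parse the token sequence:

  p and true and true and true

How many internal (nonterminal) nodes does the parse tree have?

9

[E [T [T [T [T [F p]] and [F true]] and [F true]] and [F true]]]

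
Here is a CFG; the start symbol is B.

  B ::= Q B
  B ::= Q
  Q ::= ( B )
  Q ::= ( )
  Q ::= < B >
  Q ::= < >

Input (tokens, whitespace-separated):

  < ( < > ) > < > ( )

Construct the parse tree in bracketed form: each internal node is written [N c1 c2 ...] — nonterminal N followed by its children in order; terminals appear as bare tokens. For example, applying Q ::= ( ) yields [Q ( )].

[B [Q < [B [Q ( [B [Q < >]] )]] >] [B [Q < >] [B [Q ( )]]]]

B
Q B
< B > B
< Q > B
< ( B ) > B
< ( Q ) > B
< ( < > ) > B
< ( < > ) > Q B
< ( < > ) > < > B
< ( < > ) > < > Q
< ( < > ) > < > ( )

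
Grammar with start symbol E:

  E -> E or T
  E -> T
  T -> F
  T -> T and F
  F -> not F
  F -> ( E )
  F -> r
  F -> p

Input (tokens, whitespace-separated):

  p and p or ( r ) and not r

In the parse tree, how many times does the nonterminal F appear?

6

[E [E [T [T [F p]] and [F p]]] or [T [T [F ( [E [T [F r]]] )]] and [F not [F r]]]]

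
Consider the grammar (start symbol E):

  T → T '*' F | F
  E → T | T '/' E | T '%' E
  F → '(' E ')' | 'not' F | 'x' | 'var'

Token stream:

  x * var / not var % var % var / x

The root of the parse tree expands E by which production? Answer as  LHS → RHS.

[E [T [T [F x]] * [F var]] / [E [T [F not [F var]]] % [E [T [F var]] % [E [T [F var]] / [E [T [F x]]]]]]]

E → T '/' E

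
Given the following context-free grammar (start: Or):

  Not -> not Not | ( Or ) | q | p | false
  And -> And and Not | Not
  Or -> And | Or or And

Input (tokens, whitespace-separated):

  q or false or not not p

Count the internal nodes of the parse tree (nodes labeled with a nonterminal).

11

[Or [Or [Or [And [Not q]]] or [And [Not false]]] or [And [Not not [Not not [Not p]]]]]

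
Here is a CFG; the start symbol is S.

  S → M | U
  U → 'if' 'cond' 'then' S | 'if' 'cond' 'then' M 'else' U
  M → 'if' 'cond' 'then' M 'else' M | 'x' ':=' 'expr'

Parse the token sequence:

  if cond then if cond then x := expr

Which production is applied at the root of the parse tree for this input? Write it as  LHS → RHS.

S → U

[S [U if cond then [S [U if cond then [S [M x := expr]]]]]]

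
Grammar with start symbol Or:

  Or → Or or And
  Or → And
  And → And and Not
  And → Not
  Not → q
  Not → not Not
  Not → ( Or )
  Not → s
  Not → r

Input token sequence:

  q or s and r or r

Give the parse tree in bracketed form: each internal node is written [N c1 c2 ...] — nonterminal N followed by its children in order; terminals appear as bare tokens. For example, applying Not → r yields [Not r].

[Or [Or [Or [And [Not q]]] or [And [And [Not s]] and [Not r]]] or [And [Not r]]]

Or
Or or And
Or or And or And
And or And or And
Not or And or And
q or And or And
q or And and Not or And
q or Not and Not or And
q or s and Not or And
q or s and r or And
q or s and r or Not
q or s and r or r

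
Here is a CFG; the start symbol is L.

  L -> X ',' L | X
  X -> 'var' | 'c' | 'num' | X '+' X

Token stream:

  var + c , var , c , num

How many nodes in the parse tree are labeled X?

6

[L [X [X var] + [X c]] , [L [X var] , [L [X c] , [L [X num]]]]]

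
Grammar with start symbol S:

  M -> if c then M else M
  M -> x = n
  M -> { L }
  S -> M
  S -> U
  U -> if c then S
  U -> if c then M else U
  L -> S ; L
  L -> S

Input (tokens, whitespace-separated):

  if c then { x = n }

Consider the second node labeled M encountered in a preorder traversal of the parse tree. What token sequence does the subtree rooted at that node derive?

[S [U if c then [S [M { [L [S [M x = n]]] }]]]]

x = n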